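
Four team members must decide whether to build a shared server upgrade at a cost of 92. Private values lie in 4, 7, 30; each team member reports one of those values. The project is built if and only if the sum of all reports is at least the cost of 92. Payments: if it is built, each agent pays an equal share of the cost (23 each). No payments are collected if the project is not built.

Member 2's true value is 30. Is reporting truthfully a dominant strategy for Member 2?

Check each profile of the others' reports and compare truth against every alternative report.
Others report (4, 30, 30): truth gives 7, best alternative gives 0.
Others report (7, 30, 30): truth gives 7, best alternative gives 0.
Others report (30, 4, 30): truth gives 7, best alternative gives 0.
Others report (30, 7, 30): truth gives 7, best alternative gives 0.
Others report (30, 30, 4): truth gives 7, best alternative gives 0.
Others report (30, 30, 7): truth gives 7, best alternative gives 0.
(Remaining 21 profiles checked similarly; truth is weakly best in each.)
In every case the truthful report is at least as good as any alternative, so it is a dominant strategy.

Yes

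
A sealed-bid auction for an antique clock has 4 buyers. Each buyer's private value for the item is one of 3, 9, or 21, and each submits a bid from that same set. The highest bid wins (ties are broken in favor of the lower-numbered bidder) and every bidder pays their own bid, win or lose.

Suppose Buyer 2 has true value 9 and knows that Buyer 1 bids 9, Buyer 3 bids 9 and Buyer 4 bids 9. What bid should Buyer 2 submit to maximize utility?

3

Bid 3: loses but pays 3, utility -3.
Bid 9: loses but pays 9, utility -9.
Bid 21: wins, pays 21, utility 9 - 21 = -12.
The best choice is 3 with utility -3.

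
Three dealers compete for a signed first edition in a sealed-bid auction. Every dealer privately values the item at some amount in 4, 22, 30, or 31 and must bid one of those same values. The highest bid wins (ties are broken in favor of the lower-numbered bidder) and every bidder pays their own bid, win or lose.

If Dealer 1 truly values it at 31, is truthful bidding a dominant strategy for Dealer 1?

No

Consider the case where Dealer 2 bids 4 and Dealer 3 bids 4.
Truthful bid 31: wins, pays 31, utility 31 - 31 = 0.
Bid 4 instead: wins, pays 4, utility 31 - 4 = 27.
Since 27 > 0, bidding 4 is strictly better here, so truthful bidding is not dominant.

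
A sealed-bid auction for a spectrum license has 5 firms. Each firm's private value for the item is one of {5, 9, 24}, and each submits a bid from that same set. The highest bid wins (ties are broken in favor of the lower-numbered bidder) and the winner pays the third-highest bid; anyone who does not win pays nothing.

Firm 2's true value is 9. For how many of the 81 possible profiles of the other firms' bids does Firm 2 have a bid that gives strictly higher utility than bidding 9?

Others bid (5, 5, 5, 24): truth gives 0; bid 24 gives 4 > 0. Violating.
Others bid (5, 5, 24, 5): truth gives 0; bid 24 gives 4 > 0. Violating.
Others bid (5, 24, 5, 5): truth gives 0; bid 24 gives 4 > 0. Violating.
Others bid (9, 5, 5, 5): truth gives 0; bid 24 gives 4 > 0. Violating.
Others bid (5, 5, 5, 5): truth gives 4; no alternative beats it.
Others bid (5, 5, 5, 9): truth gives 4; no alternative beats it.
(Checking all 81 profiles: 4 have a profitable deviation, 77 do not.)

4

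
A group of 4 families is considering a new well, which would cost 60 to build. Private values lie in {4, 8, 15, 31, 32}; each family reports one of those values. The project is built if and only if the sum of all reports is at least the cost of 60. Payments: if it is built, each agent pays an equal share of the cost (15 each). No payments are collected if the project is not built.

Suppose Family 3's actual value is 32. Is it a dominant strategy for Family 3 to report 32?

Check each profile of the others' reports and compare truth against every alternative report.
Others report (4, 4, 31): truth gives 17, best alternative gives 17.
Others report (4, 4, 32): truth gives 17, best alternative gives 17.
Others report (4, 8, 31): truth gives 17, best alternative gives 17.
Others report (4, 8, 32): truth gives 17, best alternative gives 17.
Others report (4, 15, 15): truth gives 17, best alternative gives 17.
Others report (4, 15, 31): truth gives 17, best alternative gives 17.
(Remaining 119 profiles checked similarly; truth is weakly best in each.)
In every case the truthful report is at least as good as any alternative, so it is a dominant strategy.

Yes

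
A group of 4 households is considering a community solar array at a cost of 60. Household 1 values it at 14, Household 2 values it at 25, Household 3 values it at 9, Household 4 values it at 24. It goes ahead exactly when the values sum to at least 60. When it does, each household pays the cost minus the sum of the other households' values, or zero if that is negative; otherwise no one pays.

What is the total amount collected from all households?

Total value 72 ≥ cost 60, so it is built.
Household 1: others sum to 58; max(0, 60 - 58) = 2.
Household 2: others sum to 47; max(0, 60 - 47) = 13.
Household 3: others sum to 63; max(0, 60 - 63) = 0.
Household 4: others sum to 48; max(0, 60 - 48) = 12.
Total collected = 2 + 13 + 0 + 12 = 27.

27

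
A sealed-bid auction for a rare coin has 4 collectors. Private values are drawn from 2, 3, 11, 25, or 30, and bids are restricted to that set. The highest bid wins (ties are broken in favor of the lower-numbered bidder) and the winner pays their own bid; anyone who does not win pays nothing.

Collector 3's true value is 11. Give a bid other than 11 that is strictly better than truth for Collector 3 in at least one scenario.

Suppose Collector 1 bids 2, Collector 2 bids 2 and Collector 4 bids 2.
Bid 11: wins, pays 11, utility 11 - 11 = 0.
Bid 3: wins, pays 3, utility 11 - 3 = 8.
So bidding 3 beats truth here (8 > 0).

3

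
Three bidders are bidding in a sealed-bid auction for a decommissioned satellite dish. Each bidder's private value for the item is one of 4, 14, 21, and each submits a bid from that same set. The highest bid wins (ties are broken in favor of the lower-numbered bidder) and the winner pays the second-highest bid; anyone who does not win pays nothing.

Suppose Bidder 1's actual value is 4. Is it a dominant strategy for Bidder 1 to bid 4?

Yes

Check each profile of the others' bids and compare truth against every alternative bid.
Others bid (4, 14): truth gives 0, best alternative gives -10.
Others bid (14, 4): truth gives 0, best alternative gives -10.
Others bid (14, 14): truth gives 0, best alternative gives -10.
Others bid (4, 4): truth gives 0, best alternative gives 0.
Others bid (4, 21): truth gives 0, best alternative gives 0.
Others bid (14, 21): truth gives 0, best alternative gives 0.
(Remaining 3 profiles checked similarly; truth is weakly best in each.)
In every case the truthful bid is at least as good as any alternative, so it is a dominant strategy.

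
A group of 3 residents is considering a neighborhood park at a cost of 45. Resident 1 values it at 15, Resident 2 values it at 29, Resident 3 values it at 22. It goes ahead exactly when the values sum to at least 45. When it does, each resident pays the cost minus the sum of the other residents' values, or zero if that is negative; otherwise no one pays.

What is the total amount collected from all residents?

9

Total value 66 ≥ cost 45, so it is built.
Resident 1: others sum to 51; max(0, 45 - 51) = 0.
Resident 2: others sum to 37; max(0, 45 - 37) = 8.
Resident 3: others sum to 44; max(0, 45 - 44) = 1.
Total collected = 0 + 8 + 1 = 9.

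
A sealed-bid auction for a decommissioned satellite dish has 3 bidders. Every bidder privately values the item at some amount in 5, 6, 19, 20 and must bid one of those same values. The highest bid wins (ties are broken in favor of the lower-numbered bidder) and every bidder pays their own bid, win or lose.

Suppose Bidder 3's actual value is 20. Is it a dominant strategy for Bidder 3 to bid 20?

No

Consider the case where Bidder 1 bids 5 and Bidder 2 bids 5.
Truthful bid 20: wins, pays 20, utility 20 - 20 = 0.
Bid 6 instead: wins, pays 6, utility 20 - 6 = 14.
Since 14 > 0, bidding 6 is strictly better here, so truthful bidding is not dominant.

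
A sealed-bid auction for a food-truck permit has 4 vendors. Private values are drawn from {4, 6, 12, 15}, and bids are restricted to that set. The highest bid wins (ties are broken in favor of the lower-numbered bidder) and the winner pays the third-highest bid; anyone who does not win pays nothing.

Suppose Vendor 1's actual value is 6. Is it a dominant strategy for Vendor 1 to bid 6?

No

Consider the case where Vendor 2 bids 4, Vendor 3 bids 4 and Vendor 4 bids 12.
Truthful bid 6: loses, pays 0, utility 0.
Bid 12 instead: wins, pays 4, utility 6 - 4 = 2.
Since 2 > 0, bidding 12 is strictly better here, so truthful bidding is not dominant.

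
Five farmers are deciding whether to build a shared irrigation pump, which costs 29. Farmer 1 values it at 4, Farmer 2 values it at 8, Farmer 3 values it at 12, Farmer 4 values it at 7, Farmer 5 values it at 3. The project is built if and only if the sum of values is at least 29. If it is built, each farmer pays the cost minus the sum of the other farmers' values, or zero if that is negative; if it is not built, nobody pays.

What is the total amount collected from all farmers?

12

Total value 34 ≥ cost 29, so it is built.
Farmer 1: others sum to 30; max(0, 29 - 30) = 0.
Farmer 2: others sum to 26; max(0, 29 - 26) = 3.
Farmer 3: others sum to 22; max(0, 29 - 22) = 7.
Farmer 4: others sum to 27; max(0, 29 - 27) = 2.
Farmer 5: others sum to 31; max(0, 29 - 31) = 0.
Total collected = 0 + 3 + 7 + 2 + 0 = 12.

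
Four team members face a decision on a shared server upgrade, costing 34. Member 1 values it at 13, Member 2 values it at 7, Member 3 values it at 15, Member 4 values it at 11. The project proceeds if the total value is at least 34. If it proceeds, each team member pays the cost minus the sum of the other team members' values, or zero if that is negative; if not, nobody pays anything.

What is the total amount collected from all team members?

4

Total value 46 ≥ cost 34, so it is built.
Member 1: others sum to 33; max(0, 34 - 33) = 1.
Member 2: others sum to 39; max(0, 34 - 39) = 0.
Member 3: others sum to 31; max(0, 34 - 31) = 3.
Member 4: others sum to 35; max(0, 34 - 35) = 0.
Total collected = 1 + 0 + 3 + 0 = 4.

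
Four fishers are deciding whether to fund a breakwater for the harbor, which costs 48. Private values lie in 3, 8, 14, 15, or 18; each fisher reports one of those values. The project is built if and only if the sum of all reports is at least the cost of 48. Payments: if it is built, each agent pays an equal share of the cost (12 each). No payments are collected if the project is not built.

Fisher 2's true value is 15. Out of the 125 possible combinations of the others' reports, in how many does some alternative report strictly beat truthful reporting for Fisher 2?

Others report (3, 14, 14): truth gives 0; report 18 gives 3 > 0. Violating.
Others report (3, 14, 15): truth gives 0; report 18 gives 3 > 0. Violating.
Others report (3, 15, 14): truth gives 0; report 18 gives 3 > 0. Violating.
Others report (8, 8, 14): truth gives 0; report 18 gives 3 > 0. Violating.
Others report (3, 3, 3): truth gives 0; no alternative beats it.
Others report (3, 3, 8): truth gives 0; no alternative beats it.
(Checking all 125 profiles: 15 have a profitable deviation, 110 do not.)

15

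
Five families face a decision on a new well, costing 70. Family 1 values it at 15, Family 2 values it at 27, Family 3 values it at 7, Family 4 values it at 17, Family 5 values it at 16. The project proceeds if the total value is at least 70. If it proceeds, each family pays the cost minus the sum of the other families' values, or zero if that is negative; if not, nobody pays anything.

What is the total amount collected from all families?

27

Total value 82 ≥ cost 70, so it is built.
Family 1: others sum to 67; max(0, 70 - 67) = 3.
Family 2: others sum to 55; max(0, 70 - 55) = 15.
Family 3: others sum to 75; max(0, 70 - 75) = 0.
Family 4: others sum to 65; max(0, 70 - 65) = 5.
Family 5: others sum to 66; max(0, 70 - 66) = 4.
Total collected = 3 + 15 + 0 + 5 + 4 = 27.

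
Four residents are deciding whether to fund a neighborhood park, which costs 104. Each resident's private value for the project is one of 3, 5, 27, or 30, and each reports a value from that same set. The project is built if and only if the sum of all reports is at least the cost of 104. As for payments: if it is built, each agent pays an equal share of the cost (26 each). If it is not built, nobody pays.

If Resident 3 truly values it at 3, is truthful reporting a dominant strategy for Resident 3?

Check each profile of the others' reports and compare truth against every alternative report.
Others report (3, 3, 3): truth gives 0, best alternative gives 0.
Others report (3, 3, 5): truth gives 0, best alternative gives 0.
Others report (3, 3, 27): truth gives 0, best alternative gives 0.
Others report (3, 3, 30): truth gives 0, best alternative gives 0.
Others report (3, 5, 3): truth gives 0, best alternative gives 0.
Others report (3, 5, 5): truth gives 0, best alternative gives 0.
(Remaining 58 profiles checked similarly; truth is weakly best in each.)
In every case the truthful report is at least as good as any alternative, so it is a dominant strategy.

Yes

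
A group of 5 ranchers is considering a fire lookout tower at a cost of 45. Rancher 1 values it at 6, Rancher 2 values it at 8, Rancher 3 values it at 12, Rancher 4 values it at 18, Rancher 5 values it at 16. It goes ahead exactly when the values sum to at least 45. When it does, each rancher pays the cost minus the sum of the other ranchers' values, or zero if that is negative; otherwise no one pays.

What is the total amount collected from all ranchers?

Total value 60 ≥ cost 45, so it is built.
Rancher 1: others sum to 54; max(0, 45 - 54) = 0.
Rancher 2: others sum to 52; max(0, 45 - 52) = 0.
Rancher 3: others sum to 48; max(0, 45 - 48) = 0.
Rancher 4: others sum to 42; max(0, 45 - 42) = 3.
Rancher 5: others sum to 44; max(0, 45 - 44) = 1.
Total collected = 0 + 0 + 0 + 3 + 1 = 4.

4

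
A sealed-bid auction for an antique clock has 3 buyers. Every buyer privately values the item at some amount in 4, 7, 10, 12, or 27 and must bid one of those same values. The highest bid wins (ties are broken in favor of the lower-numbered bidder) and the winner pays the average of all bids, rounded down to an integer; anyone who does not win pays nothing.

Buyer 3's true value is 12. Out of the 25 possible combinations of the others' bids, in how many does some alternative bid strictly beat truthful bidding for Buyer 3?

Others bid (4, 4): truth gives 6; bid 7 gives 7 > 6. Violating.
Others bid (4, 7): truth gives 5; no alternative beats it.
Others bid (4, 10): truth gives 4; no alternative beats it.
(Checking all 25 profiles: 1 has a profitable deviation, 24 do not.)

1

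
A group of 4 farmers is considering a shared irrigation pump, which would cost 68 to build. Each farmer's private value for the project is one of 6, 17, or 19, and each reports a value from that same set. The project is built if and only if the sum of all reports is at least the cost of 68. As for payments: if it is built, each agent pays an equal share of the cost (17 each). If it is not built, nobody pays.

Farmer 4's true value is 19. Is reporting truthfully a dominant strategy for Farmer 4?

Yes

Check each profile of the others' reports and compare truth against every alternative report.
Others report (17, 17, 17): truth gives 2, best alternative gives 2.
Others report (17, 17, 19): truth gives 2, best alternative gives 2.
Others report (17, 19, 17): truth gives 2, best alternative gives 2.
Others report (17, 19, 19): truth gives 2, best alternative gives 2.
Others report (19, 17, 17): truth gives 2, best alternative gives 2.
Others report (19, 17, 19): truth gives 2, best alternative gives 2.
(Remaining 21 profiles checked similarly; truth is weakly best in each.)
In every case the truthful report is at least as good as any alternative, so it is a dominant strategy.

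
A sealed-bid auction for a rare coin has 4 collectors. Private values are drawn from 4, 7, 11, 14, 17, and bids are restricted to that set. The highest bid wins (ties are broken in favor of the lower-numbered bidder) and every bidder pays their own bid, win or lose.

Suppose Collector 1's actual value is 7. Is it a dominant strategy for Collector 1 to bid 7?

No

Consider the case where Collector 2 bids 4, Collector 3 bids 4 and Collector 4 bids 4.
Truthful bid 7: wins, pays 7, utility 7 - 7 = 0.
Bid 4 instead: wins, pays 4, utility 7 - 4 = 3.
Since 3 > 0, bidding 4 is strictly better here, so truthful bidding is not dominant.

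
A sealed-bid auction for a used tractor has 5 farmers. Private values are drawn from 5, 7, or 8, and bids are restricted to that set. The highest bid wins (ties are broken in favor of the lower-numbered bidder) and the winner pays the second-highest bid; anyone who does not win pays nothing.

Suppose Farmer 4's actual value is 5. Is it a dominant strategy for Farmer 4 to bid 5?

Yes

Check each profile of the others' bids and compare truth against every alternative bid.
Others bid (5, 5, 5, 7): truth gives 0, best alternative gives -2.
Others bid (5, 5, 5, 5): truth gives 0, best alternative gives 0.
Others bid (5, 5, 5, 8): truth gives 0, best alternative gives 0.
Others bid (5, 5, 7, 5): truth gives 0, best alternative gives 0.
Others bid (5, 5, 7, 7): truth gives 0, best alternative gives 0.
Others bid (5, 5, 7, 8): truth gives 0, best alternative gives 0.
(Remaining 75 profiles checked similarly; truth is weakly best in each.)
In every case the truthful bid is at least as good as any alternative, so it is a dominant strategy.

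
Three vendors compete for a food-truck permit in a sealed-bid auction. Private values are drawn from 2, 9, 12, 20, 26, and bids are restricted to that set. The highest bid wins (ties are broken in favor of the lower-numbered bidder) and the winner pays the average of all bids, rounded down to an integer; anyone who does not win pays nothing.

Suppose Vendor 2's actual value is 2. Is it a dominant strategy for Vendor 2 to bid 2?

Check each profile of the others' bids and compare truth against every alternative bid.
Others bid (2, 9): truth gives 0, best alternative gives -4.
Others bid (2, 2): truth gives 0, best alternative gives -2.
Others bid (2, 12): truth gives 0, best alternative gives 0.
Others bid (2, 20): truth gives 0, best alternative gives 0.
Others bid (2, 26): truth gives 0, best alternative gives 0.
Others bid (9, 2): truth gives 0, best alternative gives 0.
(Remaining 19 profiles checked similarly; truth is weakly best in each.)
In every case the truthful bid is at least as good as any alternative, so it is a dominant strategy.

Yes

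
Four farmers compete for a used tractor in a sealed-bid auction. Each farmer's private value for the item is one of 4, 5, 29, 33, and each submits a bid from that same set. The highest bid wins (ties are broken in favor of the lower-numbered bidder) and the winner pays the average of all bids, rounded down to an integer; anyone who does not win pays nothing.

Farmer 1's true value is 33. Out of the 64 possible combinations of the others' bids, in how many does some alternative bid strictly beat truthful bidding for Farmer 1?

Others bid (4, 4, 4): truth gives 22; bid 4 gives 29 > 22. Violating.
Others bid (4, 4, 5): truth gives 22; bid 5 gives 29 > 22. Violating.
Others bid (4, 4, 29): truth gives 16; bid 29 gives 17 > 16. Violating.
Others bid (4, 5, 4): truth gives 22; bid 5 gives 29 > 22. Violating.
Others bid (4, 4, 33): truth gives 15; no alternative beats it.
Others bid (4, 5, 33): truth gives 15; no alternative beats it.
(Checking all 64 profiles: 27 have a profitable deviation, 37 do not.)

27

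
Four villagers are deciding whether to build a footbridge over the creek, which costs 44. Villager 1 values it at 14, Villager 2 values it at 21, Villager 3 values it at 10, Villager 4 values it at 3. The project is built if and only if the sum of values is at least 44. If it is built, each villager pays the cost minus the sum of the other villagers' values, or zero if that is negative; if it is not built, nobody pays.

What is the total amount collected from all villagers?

Total value 48 ≥ cost 44, so it is built.
Villager 1: others sum to 34; max(0, 44 - 34) = 10.
Villager 2: others sum to 27; max(0, 44 - 27) = 17.
Villager 3: others sum to 38; max(0, 44 - 38) = 6.
Villager 4: others sum to 45; max(0, 44 - 45) = 0.
Total collected = 10 + 17 + 6 + 0 = 33.

33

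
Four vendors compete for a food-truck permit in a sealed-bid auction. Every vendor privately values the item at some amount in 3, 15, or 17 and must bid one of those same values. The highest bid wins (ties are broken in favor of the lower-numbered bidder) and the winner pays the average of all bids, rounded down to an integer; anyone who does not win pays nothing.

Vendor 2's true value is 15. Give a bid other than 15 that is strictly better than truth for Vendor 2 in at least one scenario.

Suppose Vendor 1 bids 3, Vendor 3 bids 3 and Vendor 4 bids 17.
Bid 15: loses, pays 0, utility 0.
Bid 17: wins, pays 10, utility 15 - 10 = 5.
So bidding 17 beats truth here (5 > 0).

17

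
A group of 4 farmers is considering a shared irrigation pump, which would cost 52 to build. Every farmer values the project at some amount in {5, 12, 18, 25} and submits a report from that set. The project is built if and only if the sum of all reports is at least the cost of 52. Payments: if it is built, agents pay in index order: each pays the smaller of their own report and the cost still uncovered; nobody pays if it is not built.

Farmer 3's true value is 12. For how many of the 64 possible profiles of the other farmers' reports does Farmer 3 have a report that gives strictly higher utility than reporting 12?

Others report (5, 18, 25): truth gives 0; report 5 gives 7 > 0. Violating.
Others report (5, 25, 18): truth gives 0; report 5 gives 7 > 0. Violating.
Others report (5, 25, 25): truth gives 0; report 5 gives 7 > 0. Violating.
Others report (12, 12, 25): truth gives 0; report 5 gives 7 > 0. Violating.
Others report (5, 5, 5): truth gives 0; no alternative beats it.
Others report (5, 5, 12): truth gives 0; no alternative beats it.
(Checking all 64 profiles: 28 have a profitable deviation, 36 do not.)

28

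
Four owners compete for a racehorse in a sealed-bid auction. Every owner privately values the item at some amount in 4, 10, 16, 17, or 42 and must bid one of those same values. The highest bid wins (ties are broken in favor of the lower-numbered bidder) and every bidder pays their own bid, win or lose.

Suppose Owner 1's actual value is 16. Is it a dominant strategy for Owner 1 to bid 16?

Consider the case where Owner 2 bids 4, Owner 3 bids 4 and Owner 4 bids 4.
Truthful bid 16: wins, pays 16, utility 16 - 16 = 0.
Bid 4 instead: wins, pays 4, utility 16 - 4 = 12.
Since 12 > 0, bidding 4 is strictly better here, so truthful bidding is not dominant.

No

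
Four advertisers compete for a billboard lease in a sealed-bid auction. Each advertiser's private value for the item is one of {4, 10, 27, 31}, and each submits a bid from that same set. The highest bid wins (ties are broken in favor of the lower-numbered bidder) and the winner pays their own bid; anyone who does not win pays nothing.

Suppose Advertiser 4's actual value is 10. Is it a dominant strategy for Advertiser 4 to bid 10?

Check each profile of the others' bids and compare truth against every alternative bid.
Others bid (4, 4, 4): truth gives 0, best alternative gives 0.
Others bid (4, 4, 10): truth gives 0, best alternative gives 0.
Others bid (4, 4, 27): truth gives 0, best alternative gives 0.
Others bid (4, 4, 31): truth gives 0, best alternative gives 0.
Others bid (4, 10, 4): truth gives 0, best alternative gives 0.
Others bid (4, 10, 10): truth gives 0, best alternative gives 0.
(Remaining 58 profiles checked similarly; truth is weakly best in each.)
In every case the truthful bid is at least as good as any alternative, so it is a dominant strategy.

Yes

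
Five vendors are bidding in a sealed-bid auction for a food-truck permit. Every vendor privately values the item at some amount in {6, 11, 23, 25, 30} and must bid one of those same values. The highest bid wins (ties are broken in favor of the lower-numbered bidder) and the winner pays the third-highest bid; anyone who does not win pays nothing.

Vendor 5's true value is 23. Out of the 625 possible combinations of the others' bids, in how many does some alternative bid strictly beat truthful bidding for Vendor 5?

Others bid (6, 6, 6, 23): truth gives 0; bid 25 gives 17 > 0. Violating.
Others bid (6, 6, 6, 25): truth gives 0; bid 30 gives 17 > 0. Violating.
Others bid (6, 6, 11, 23): truth gives 0; bid 25 gives 12 > 0. Violating.
Others bid (6, 6, 11, 25): truth gives 0; bid 30 gives 12 > 0. Violating.
Others bid (6, 6, 6, 6): truth gives 17; no alternative beats it.
Others bid (6, 6, 6, 11): truth gives 17; no alternative beats it.
(Checking all 625 profiles: 64 have a profitable deviation, 561 do not.)

64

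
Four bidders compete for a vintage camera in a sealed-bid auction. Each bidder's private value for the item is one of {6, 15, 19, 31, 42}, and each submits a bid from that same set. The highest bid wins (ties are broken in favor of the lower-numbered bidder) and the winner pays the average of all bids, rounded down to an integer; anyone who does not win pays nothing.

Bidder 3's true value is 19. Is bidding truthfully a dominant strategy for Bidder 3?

Consider the case where Bidder 1 bids 6, Bidder 2 bids 6 and Bidder 4 bids 6.
Truthful bid 19: wins, pays 9, utility 19 - 9 = 10.
Bid 15 instead: wins, pays 8, utility 19 - 8 = 11.
Since 11 > 10, bidding 15 is strictly better here, so truthful bidding is not dominant.

No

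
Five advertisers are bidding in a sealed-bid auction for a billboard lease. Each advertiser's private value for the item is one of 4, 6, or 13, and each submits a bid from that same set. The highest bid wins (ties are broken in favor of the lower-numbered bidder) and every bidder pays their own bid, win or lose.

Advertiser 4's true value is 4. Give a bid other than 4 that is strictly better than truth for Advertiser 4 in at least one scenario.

6

Suppose Advertiser 1 bids 4, Advertiser 2 bids 4, Advertiser 3 bids 4 and Advertiser 5 bids 4.
Bid 4: loses but pays 4, utility -4.
Bid 6: wins, pays 6, utility 4 - 6 = -2.
So bidding 6 beats truth here (-2 > -4).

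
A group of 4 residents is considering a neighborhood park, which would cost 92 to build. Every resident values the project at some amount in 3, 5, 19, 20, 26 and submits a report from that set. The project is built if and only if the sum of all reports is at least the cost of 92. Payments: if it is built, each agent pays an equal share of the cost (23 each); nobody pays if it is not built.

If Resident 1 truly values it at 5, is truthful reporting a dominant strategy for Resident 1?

Check each profile of the others' reports and compare truth against every alternative report.
Others report (3, 3, 3): truth gives 0, best alternative gives 0.
Others report (3, 3, 5): truth gives 0, best alternative gives 0.
Others report (3, 3, 19): truth gives 0, best alternative gives 0.
Others report (3, 3, 20): truth gives 0, best alternative gives 0.
Others report (3, 3, 26): truth gives 0, best alternative gives 0.
Others report (3, 5, 3): truth gives 0, best alternative gives 0.
(Remaining 119 profiles checked similarly; truth is weakly best in each.)
In every case the truthful report is at least as good as any alternative, so it is a dominant strategy.

Yes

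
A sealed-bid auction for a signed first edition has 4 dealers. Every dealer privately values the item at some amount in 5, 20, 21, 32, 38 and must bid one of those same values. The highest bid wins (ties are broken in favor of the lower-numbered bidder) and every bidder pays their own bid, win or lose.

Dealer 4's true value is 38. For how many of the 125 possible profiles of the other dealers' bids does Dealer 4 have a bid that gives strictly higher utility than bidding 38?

Others bid (5, 5, 5): truth gives 0; bid 20 gives 18 > 0. Violating.
Others bid (5, 5, 20): truth gives 0; bid 21 gives 17 > 0. Violating.
Others bid (5, 5, 21): truth gives 0; bid 32 gives 6 > 0. Violating.
Others bid (5, 5, 38): truth gives -38; bid 5 gives -5 > -38. Violating.
Others bid (5, 5, 32): truth gives 0; no alternative beats it.
Others bid (5, 20, 32): truth gives 0; no alternative beats it.
(Checking all 125 profiles: 88 have a profitable deviation, 37 do not.)

88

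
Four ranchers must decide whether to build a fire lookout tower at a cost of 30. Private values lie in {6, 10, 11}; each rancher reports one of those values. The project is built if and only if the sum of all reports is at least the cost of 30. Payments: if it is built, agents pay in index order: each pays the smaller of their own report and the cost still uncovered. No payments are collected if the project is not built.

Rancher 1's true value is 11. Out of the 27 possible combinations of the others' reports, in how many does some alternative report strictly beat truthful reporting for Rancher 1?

Others report (6, 6, 10): truth gives 0; report 10 gives 1 > 0. Violating.
Others report (6, 6, 11): truth gives 0; report 10 gives 1 > 0. Violating.
Others report (6, 10, 6): truth gives 0; report 10 gives 1 > 0. Violating.
Others report (6, 10, 10): truth gives 0; report 6 gives 5 > 0. Violating.
Others report (6, 6, 6): truth gives 0; no alternative beats it.
(Checking all 27 profiles: 26 have a profitable deviation, 1 does not.)

26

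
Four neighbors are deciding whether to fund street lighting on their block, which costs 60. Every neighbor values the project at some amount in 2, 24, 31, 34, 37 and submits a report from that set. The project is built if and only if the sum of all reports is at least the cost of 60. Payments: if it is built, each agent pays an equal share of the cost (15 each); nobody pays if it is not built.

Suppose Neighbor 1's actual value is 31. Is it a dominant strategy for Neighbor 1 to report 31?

Consider the case where Neighbor 2 reports 2, Neighbor 3 reports 2 and Neighbor 4 reports 24.
Truthful report 31: project not built, utility 0.
Report 34 instead: project built, pays 15, utility 31 - 15 = 16.
Since 16 > 0, reporting 34 is strictly better here, so truthful reporting is not dominant.

No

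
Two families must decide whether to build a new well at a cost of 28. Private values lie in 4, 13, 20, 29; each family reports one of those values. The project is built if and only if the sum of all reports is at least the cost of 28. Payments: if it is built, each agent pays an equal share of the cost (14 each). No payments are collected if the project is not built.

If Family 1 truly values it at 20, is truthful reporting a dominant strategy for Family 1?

No

Consider the case where Family 2 reports 4.
Truthful report 20: project not built, utility 0.
Report 29 instead: project built, pays 14, utility 20 - 14 = 6.
Since 6 > 0, reporting 29 is strictly better here, so truthful reporting is not dominant.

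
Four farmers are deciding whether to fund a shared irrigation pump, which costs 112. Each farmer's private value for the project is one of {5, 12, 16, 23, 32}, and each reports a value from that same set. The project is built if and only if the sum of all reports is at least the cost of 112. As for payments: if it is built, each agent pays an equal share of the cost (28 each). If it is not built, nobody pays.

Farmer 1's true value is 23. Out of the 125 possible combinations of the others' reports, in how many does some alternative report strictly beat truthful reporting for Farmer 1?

Others report (32, 32, 32): truth gives -5; report 5 gives 0 > -5. Violating.
Others report (5, 5, 5): truth gives 0; no alternative beats it.
Others report (5, 5, 12): truth gives 0; no alternative beats it.
(Checking all 125 profiles: 1 has a profitable deviation, 124 do not.)

1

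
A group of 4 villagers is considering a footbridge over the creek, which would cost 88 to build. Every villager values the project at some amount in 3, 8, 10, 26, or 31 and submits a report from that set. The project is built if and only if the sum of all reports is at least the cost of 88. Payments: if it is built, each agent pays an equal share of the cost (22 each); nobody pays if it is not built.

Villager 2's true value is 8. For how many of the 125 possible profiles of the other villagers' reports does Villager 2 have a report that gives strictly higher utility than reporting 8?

Others report (26, 26, 31): truth gives -14; report 3 gives 0 > -14. Violating.
Others report (26, 31, 26): truth gives -14; report 3 gives 0 > -14. Violating.
Others report (31, 26, 26): truth gives -14; report 3 gives 0 > -14. Violating.
Others report (3, 3, 3): truth gives 0; no alternative beats it.
Others report (3, 3, 8): truth gives 0; no alternative beats it.
(Checking all 125 profiles: 3 have a profitable deviation, 122 do not.)

3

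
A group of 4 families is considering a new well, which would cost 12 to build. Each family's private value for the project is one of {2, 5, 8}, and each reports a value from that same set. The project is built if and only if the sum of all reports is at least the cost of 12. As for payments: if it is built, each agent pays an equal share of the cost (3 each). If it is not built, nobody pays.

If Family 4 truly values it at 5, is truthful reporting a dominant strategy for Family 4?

Consider the case where Family 1 reports 2, Family 2 reports 2 and Family 3 reports 2.
Truthful report 5: project not built, utility 0.
Report 8 instead: project built, pays 3, utility 5 - 3 = 2.
Since 2 > 0, reporting 8 is strictly better here, so truthful reporting is not dominant.

No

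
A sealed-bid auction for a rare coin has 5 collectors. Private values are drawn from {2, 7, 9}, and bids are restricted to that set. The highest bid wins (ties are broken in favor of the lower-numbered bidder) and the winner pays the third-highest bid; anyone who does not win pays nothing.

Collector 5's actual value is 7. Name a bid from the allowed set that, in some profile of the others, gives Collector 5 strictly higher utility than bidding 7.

9

Suppose Collector 1 bids 2, Collector 2 bids 2, Collector 3 bids 2 and Collector 4 bids 7.
Bid 7: loses, pays 0, utility 0.
Bid 9: wins, pays 2, utility 7 - 2 = 5.
So bidding 9 beats truth here (5 > 0).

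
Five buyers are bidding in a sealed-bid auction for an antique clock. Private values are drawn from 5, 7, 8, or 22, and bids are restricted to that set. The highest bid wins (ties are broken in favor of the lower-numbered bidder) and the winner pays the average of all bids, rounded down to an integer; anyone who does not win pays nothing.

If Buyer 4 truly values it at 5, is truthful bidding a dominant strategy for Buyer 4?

Yes

Check each profile of the others' bids and compare truth against every alternative bid.
Others bid (5, 5, 5, 5): truth gives 0, best alternative gives 0.
Others bid (5, 5, 5, 7): truth gives 0, best alternative gives 0.
Others bid (5, 5, 5, 8): truth gives 0, best alternative gives 0.
Others bid (5, 5, 5, 22): truth gives 0, best alternative gives 0.
Others bid (5, 5, 7, 5): truth gives 0, best alternative gives 0.
Others bid (5, 5, 7, 7): truth gives 0, best alternative gives 0.
(Remaining 250 profiles checked similarly; truth is weakly best in each.)
In every case the truthful bid is at least as good as any alternative, so it is a dominant strategy.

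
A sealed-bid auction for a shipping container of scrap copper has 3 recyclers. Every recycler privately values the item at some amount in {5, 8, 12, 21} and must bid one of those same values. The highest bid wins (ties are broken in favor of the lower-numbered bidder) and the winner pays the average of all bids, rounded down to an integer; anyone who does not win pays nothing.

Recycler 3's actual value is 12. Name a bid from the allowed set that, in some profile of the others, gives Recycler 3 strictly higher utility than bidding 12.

Suppose Recycler 1 bids 5 and Recycler 2 bids 5.
Bid 12: wins, pays 7, utility 12 - 7 = 5.
Bid 8: wins, pays 6, utility 12 - 6 = 6.
So bidding 8 beats truth here (6 > 5).

8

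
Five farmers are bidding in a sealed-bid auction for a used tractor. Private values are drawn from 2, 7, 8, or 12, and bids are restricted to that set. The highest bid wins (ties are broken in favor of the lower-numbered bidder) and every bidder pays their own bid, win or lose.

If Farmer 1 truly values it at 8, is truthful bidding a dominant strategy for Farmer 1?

Consider the case where Farmer 2 bids 2, Farmer 3 bids 2, Farmer 4 bids 2 and Farmer 5 bids 2.
Truthful bid 8: wins, pays 8, utility 8 - 8 = 0.
Bid 2 instead: wins, pays 2, utility 8 - 2 = 6.
Since 6 > 0, bidding 2 is strictly better here, so truthful bidding is not dominant.

No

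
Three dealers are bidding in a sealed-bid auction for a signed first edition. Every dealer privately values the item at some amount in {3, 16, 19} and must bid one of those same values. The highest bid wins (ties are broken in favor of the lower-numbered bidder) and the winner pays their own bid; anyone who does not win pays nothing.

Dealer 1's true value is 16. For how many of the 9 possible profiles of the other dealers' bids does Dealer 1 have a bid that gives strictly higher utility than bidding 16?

1

Others bid (3, 3): truth gives 0; bid 3 gives 13 > 0. Violating.
Others bid (3, 16): truth gives 0; no alternative beats it.
Others bid (3, 19): truth gives 0; no alternative beats it.
(Checking all 9 profiles: 1 has a profitable deviation, 8 do not.)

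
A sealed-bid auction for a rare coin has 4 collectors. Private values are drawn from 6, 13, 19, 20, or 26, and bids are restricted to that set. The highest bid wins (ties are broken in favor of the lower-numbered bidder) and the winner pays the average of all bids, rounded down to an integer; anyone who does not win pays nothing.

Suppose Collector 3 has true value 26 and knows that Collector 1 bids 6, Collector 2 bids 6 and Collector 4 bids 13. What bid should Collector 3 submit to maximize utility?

Bid 6: loses, pays 0, utility 0.
Bid 13: wins, pays 9, utility 26 - 9 = 17.
Bid 19: wins, pays 11, utility 26 - 11 = 15.
Bid 20: wins, pays 11, utility 26 - 11 = 15.
Bid 26: wins, pays 12, utility 26 - 12 = 14.
The best choice is 13 with utility 17.

13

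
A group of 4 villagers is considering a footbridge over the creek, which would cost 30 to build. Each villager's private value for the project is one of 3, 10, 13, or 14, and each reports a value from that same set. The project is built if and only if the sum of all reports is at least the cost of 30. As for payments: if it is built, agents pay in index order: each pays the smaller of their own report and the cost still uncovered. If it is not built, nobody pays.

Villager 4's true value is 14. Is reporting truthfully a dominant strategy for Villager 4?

Check each profile of the others' reports and compare truth against every alternative report.
Others report (3, 13, 14): truth gives 14, best alternative gives 14.
Others report (3, 14, 13): truth gives 14, best alternative gives 14.
Others report (3, 14, 14): truth gives 14, best alternative gives 14.
Others report (10, 10, 10): truth gives 14, best alternative gives 14.
Others report (10, 10, 13): truth gives 14, best alternative gives 14.
Others report (10, 10, 14): truth gives 14, best alternative gives 14.
(Remaining 58 profiles checked similarly; truth is weakly best in each.)
In every case the truthful report is at least as good as any alternative, so it is a dominant strategy.

Yes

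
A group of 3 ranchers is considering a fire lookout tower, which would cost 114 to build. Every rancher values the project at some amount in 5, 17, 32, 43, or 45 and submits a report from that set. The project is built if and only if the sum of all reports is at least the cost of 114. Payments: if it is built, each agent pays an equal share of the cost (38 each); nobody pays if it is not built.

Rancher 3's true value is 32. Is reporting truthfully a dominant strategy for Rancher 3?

Consider the case where Rancher 1 reports 43 and Rancher 2 reports 43.
Truthful report 32: project built, pays 38, utility 32 - 38 = -6.
Report 5 instead: project not built, utility 0.
Since 0 > -6, reporting 5 is strictly better here, so truthful reporting is not dominant.

No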